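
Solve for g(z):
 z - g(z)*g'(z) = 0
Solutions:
 g(z) = -sqrt(C1 + z^2)
 g(z) = sqrt(C1 + z^2)


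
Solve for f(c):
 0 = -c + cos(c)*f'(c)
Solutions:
 f(c) = C1 + Integral(c/cos(c), c)


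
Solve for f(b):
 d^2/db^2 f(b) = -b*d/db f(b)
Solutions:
 f(b) = C1 + C2*erf(sqrt(2)*b/2)


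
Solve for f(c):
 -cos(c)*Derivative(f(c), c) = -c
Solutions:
 f(c) = C1 + Integral(c/cos(c), c)


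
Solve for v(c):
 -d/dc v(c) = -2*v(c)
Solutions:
 v(c) = C1*exp(2*c)


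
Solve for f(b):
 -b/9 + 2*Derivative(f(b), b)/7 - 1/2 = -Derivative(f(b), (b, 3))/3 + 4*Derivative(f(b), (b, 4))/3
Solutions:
 f(b) = C1 + C2*exp(b*(-7^(2/3)*(36*sqrt(1310) + 1303)^(1/3) - 7*7^(1/3)/(36*sqrt(1310) + 1303)^(1/3) + 14)/168)*sin(sqrt(3)*7^(1/3)*b*(-7^(1/3)*(36*sqrt(1310) + 1303)^(1/3) + 7/(36*sqrt(1310) + 1303)^(1/3))/168) + C3*exp(b*(-7^(2/3)*(36*sqrt(1310) + 1303)^(1/3) - 7*7^(1/3)/(36*sqrt(1310) + 1303)^(1/3) + 14)/168)*cos(sqrt(3)*7^(1/3)*b*(-7^(1/3)*(36*sqrt(1310) + 1303)^(1/3) + 7/(36*sqrt(1310) + 1303)^(1/3))/168) + C4*exp(b*(7*7^(1/3)/(36*sqrt(1310) + 1303)^(1/3) + 7 + 7^(2/3)*(36*sqrt(1310) + 1303)^(1/3))/84) + 7*b^2/36 + 7*b/4


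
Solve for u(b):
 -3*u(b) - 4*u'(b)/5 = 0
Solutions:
 u(b) = C1*exp(-15*b/4)


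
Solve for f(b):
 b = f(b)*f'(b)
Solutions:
 f(b) = -sqrt(C1 + b^2)
 f(b) = sqrt(C1 + b^2)


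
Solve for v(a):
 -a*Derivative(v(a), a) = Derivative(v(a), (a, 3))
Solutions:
 v(a) = C1 + Integral(C2*airyai(-a) + C3*airybi(-a), a)


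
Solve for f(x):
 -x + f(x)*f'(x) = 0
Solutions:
 f(x) = -sqrt(C1 + x^2)
 f(x) = sqrt(C1 + x^2)


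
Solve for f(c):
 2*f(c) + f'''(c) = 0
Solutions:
 f(c) = C3*exp(-2^(1/3)*c) + (C1*sin(2^(1/3)*sqrt(3)*c/2) + C2*cos(2^(1/3)*sqrt(3)*c/2))*exp(2^(1/3)*c/2)


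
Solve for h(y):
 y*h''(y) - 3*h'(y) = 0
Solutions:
 h(y) = C1 + C2*y^4


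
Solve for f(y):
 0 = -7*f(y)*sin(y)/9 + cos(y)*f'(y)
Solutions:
 f(y) = C1/cos(y)^(7/9)


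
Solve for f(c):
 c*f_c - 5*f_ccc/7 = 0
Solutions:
 f(c) = C1 + Integral(C2*airyai(5^(2/3)*7^(1/3)*c/5) + C3*airybi(5^(2/3)*7^(1/3)*c/5), c)


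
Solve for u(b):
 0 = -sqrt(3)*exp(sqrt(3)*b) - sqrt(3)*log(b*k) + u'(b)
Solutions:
 u(b) = C1 + sqrt(3)*b*log(b*k) - sqrt(3)*b + exp(sqrt(3)*b)


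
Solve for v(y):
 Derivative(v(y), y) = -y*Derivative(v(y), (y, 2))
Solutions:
 v(y) = C1 + C2*log(y)


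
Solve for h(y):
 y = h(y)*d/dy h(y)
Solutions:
 h(y) = -sqrt(C1 + y^2)
 h(y) = sqrt(C1 + y^2)


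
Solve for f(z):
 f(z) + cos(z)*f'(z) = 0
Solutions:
 f(z) = C1*sqrt(sin(z) - 1)/sqrt(sin(z) + 1)


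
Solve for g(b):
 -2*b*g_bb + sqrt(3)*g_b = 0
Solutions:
 g(b) = C1 + C2*b^(sqrt(3)/2 + 1)


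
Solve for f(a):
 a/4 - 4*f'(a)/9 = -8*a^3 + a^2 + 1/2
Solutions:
 f(a) = C1 + 9*a^4/2 - 3*a^3/4 + 9*a^2/32 - 9*a/8


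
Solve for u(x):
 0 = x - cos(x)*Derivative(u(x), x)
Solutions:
 u(x) = C1 + Integral(x/cos(x), x)


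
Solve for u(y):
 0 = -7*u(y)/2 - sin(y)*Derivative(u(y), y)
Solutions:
 u(y) = C1*(cos(y) + 1)^(7/4)/(cos(y) - 1)^(7/4)


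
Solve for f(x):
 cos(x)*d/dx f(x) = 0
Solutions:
 f(x) = C1


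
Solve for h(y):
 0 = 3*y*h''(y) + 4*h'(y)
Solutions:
 h(y) = C1 + C2/y^(1/3)


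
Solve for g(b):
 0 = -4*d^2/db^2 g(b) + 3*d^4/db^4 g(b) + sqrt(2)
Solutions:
 g(b) = C1 + C2*b + C3*exp(-2*sqrt(3)*b/3) + C4*exp(2*sqrt(3)*b/3) + sqrt(2)*b^2/8


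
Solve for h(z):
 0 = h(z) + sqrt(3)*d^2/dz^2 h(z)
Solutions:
 h(z) = C1*sin(3^(3/4)*z/3) + C2*cos(3^(3/4)*z/3)


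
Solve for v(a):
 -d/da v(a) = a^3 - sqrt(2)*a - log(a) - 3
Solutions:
 v(a) = C1 - a^4/4 + sqrt(2)*a^2/2 + a*log(a) + 2*a


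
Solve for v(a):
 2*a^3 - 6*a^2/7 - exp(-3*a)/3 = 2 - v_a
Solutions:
 v(a) = C1 - a^4/2 + 2*a^3/7 + 2*a - exp(-3*a)/9


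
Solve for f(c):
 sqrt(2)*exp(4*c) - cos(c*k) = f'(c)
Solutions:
 f(c) = C1 + sqrt(2)*exp(4*c)/4 - sin(c*k)/k


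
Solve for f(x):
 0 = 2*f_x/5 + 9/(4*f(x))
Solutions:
 f(x) = -sqrt(C1 - 45*x)/2
 f(x) = sqrt(C1 - 45*x)/2


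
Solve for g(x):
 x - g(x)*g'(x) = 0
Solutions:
 g(x) = -sqrt(C1 + x^2)
 g(x) = sqrt(C1 + x^2)


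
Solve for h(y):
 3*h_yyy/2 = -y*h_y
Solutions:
 h(y) = C1 + Integral(C2*airyai(-2^(1/3)*3^(2/3)*y/3) + C3*airybi(-2^(1/3)*3^(2/3)*y/3), y)


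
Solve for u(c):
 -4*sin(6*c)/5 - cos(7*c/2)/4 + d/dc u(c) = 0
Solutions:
 u(c) = C1 + sin(7*c/2)/14 - 2*cos(6*c)/15


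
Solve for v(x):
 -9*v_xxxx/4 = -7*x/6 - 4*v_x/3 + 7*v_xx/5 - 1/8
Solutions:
 v(x) = C1 + C2*exp(15^(1/3)*x*(-(225 + 13*sqrt(330))^(1/3) + 7*15^(1/3)/(225 + 13*sqrt(330))^(1/3))/45)*sin(3^(1/6)*5^(1/3)*x*(21*5^(1/3)/(225 + 13*sqrt(330))^(1/3) + 3^(2/3)*(225 + 13*sqrt(330))^(1/3))/45) + C3*exp(15^(1/3)*x*(-(225 + 13*sqrt(330))^(1/3) + 7*15^(1/3)/(225 + 13*sqrt(330))^(1/3))/45)*cos(3^(1/6)*5^(1/3)*x*(21*5^(1/3)/(225 + 13*sqrt(330))^(1/3) + 3^(2/3)*(225 + 13*sqrt(330))^(1/3))/45) + C4*exp(-2*15^(1/3)*x*(-(225 + 13*sqrt(330))^(1/3) + 7*15^(1/3)/(225 + 13*sqrt(330))^(1/3))/45) - 7*x^2/16 - 81*x/80


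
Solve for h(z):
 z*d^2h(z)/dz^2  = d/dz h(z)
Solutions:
 h(z) = C1 + C2*z^2


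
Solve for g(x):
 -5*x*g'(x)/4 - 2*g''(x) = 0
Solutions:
 g(x) = C1 + C2*erf(sqrt(5)*x/4)


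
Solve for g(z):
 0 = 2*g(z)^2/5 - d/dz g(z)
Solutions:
 g(z) = -5/(C1 + 2*z)


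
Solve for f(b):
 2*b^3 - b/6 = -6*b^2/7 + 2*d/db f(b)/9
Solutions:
 f(b) = C1 + 9*b^4/4 + 9*b^3/7 - 3*b^2/8


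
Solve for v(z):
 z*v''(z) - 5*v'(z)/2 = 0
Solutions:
 v(z) = C1 + C2*z^(7/2)


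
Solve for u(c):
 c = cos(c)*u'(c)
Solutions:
 u(c) = C1 + Integral(c/cos(c), c)


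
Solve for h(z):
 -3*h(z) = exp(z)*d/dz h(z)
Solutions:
 h(z) = C1*exp(3*exp(-z))


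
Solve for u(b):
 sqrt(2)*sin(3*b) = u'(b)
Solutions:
 u(b) = C1 - sqrt(2)*cos(3*b)/3


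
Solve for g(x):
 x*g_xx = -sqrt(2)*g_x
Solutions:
 g(x) = C1 + C2*x^(1 - sqrt(2))


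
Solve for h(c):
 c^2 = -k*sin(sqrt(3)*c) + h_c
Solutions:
 h(c) = C1 + c^3/3 - sqrt(3)*k*cos(sqrt(3)*c)/3


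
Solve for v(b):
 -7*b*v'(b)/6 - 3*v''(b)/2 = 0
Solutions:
 v(b) = C1 + C2*erf(sqrt(14)*b/6)


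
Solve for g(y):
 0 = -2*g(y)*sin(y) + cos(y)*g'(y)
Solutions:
 g(y) = C1/cos(y)^2


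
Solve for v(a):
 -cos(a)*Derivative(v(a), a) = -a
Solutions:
 v(a) = C1 + Integral(a/cos(a), a)


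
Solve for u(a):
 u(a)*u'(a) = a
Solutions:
 u(a) = -sqrt(C1 + a^2)
 u(a) = sqrt(C1 + a^2)


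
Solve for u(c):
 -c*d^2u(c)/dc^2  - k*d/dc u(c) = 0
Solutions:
 u(c) = C1 + c^(1 - re(k))*(C2*sin(log(c)*Abs(im(k))) + C3*cos(log(c)*im(k)))


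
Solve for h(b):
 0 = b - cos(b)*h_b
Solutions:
 h(b) = C1 + Integral(b/cos(b), b)


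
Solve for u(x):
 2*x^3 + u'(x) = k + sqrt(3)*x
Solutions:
 u(x) = C1 + k*x - x^4/2 + sqrt(3)*x^2/2


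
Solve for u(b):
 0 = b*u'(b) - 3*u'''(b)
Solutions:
 u(b) = C1 + Integral(C2*airyai(3^(2/3)*b/3) + C3*airybi(3^(2/3)*b/3), b)


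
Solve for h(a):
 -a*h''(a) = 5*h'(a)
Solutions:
 h(a) = C1 + C2/a^4


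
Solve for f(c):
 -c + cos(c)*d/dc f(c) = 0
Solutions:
 f(c) = C1 + Integral(c/cos(c), c)


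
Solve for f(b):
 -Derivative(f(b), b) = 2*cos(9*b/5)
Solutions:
 f(b) = C1 - 10*sin(9*b/5)/9


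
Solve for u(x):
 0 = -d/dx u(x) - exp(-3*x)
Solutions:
 u(x) = C1 + exp(-3*x)/3


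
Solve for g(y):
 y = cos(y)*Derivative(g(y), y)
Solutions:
 g(y) = C1 + Integral(y/cos(y), y)


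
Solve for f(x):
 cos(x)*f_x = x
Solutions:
 f(x) = C1 + Integral(x/cos(x), x)


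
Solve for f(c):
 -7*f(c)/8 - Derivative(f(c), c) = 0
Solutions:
 f(c) = C1*exp(-7*c/8)


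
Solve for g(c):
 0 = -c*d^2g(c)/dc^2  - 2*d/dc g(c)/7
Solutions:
 g(c) = C1 + C2*c^(5/7)


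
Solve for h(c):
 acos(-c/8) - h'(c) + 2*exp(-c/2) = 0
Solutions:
 h(c) = C1 + c*acos(-c/8) + sqrt(64 - c^2) - 4*exp(-c/2)


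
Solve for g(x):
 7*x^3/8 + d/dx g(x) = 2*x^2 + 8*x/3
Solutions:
 g(x) = C1 - 7*x^4/32 + 2*x^3/3 + 4*x^2/3


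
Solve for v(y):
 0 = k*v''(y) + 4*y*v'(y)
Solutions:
 v(y) = C1 + C2*sqrt(k)*erf(sqrt(2)*y*sqrt(1/k))


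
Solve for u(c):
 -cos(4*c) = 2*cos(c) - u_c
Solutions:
 u(c) = C1 + 2*sin(c) + sin(4*c)/4


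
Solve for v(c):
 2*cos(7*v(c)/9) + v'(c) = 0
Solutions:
 2*c - 9*log(sin(7*v(c)/9) - 1)/14 + 9*log(sin(7*v(c)/9) + 1)/14 = C1


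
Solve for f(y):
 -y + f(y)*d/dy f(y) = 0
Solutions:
 f(y) = -sqrt(C1 + y^2)
 f(y) = sqrt(C1 + y^2)


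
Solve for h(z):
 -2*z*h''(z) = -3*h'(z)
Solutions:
 h(z) = C1 + C2*z^(5/2)


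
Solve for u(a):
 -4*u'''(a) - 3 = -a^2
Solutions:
 u(a) = C1 + C2*a + C3*a^2 + a^5/240 - a^3/8


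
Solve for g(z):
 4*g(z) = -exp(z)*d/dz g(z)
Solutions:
 g(z) = C1*exp(4*exp(-z))


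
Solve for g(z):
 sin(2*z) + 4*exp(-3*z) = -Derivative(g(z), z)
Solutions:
 g(z) = C1 + cos(2*z)/2 + 4*exp(-3*z)/3


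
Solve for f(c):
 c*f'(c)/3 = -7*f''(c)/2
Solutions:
 f(c) = C1 + C2*erf(sqrt(21)*c/21)


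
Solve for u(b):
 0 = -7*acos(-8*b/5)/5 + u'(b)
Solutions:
 u(b) = C1 + 7*b*acos(-8*b/5)/5 + 7*sqrt(25 - 64*b^2)/40


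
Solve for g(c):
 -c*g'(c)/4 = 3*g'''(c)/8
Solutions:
 g(c) = C1 + Integral(C2*airyai(-2^(1/3)*3^(2/3)*c/3) + C3*airybi(-2^(1/3)*3^(2/3)*c/3), c)


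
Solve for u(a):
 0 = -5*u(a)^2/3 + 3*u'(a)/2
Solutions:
 u(a) = -9/(C1 + 10*a)


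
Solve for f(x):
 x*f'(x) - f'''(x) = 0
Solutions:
 f(x) = C1 + Integral(C2*airyai(x) + C3*airybi(x), x)


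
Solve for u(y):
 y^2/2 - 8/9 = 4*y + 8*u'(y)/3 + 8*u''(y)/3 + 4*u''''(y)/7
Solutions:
 u(y) = C1 + C2*exp(-7^(1/3)*y*(-(9 + sqrt(137))^(1/3) + 2*7^(1/3)/(9 + sqrt(137))^(1/3))/6)*sin(sqrt(3)*7^(1/3)*y*(2*7^(1/3)/(9 + sqrt(137))^(1/3) + (9 + sqrt(137))^(1/3))/6) + C3*exp(-7^(1/3)*y*(-(9 + sqrt(137))^(1/3) + 2*7^(1/3)/(9 + sqrt(137))^(1/3))/6)*cos(sqrt(3)*7^(1/3)*y*(2*7^(1/3)/(9 + sqrt(137))^(1/3) + (9 + sqrt(137))^(1/3))/6) + C4*exp(7^(1/3)*y*(-(9 + sqrt(137))^(1/3) + 2*7^(1/3)/(9 + sqrt(137))^(1/3))/3) + y^3/16 - 15*y^2/16 + 37*y/24


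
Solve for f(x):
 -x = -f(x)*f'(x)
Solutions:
 f(x) = -sqrt(C1 + x^2)
 f(x) = sqrt(C1 + x^2)


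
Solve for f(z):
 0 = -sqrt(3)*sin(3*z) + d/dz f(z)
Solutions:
 f(z) = C1 - sqrt(3)*cos(3*z)/3


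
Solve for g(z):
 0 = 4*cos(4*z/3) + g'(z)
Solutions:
 g(z) = C1 - 3*sin(4*z/3)


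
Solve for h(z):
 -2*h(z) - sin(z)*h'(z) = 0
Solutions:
 h(z) = C1*(cos(z) + 1)/(cos(z) - 1)


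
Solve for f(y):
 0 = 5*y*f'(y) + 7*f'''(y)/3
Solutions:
 f(y) = C1 + Integral(C2*airyai(-15^(1/3)*7^(2/3)*y/7) + C3*airybi(-15^(1/3)*7^(2/3)*y/7), y)


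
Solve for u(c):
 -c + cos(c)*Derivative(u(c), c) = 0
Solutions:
 u(c) = C1 + Integral(c/cos(c), c)


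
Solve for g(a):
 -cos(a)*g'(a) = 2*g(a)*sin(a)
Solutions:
 g(a) = C1*cos(a)^2


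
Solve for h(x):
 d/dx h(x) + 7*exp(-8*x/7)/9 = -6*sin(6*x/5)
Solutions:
 h(x) = C1 + 5*cos(6*x/5) + 49*exp(-8*x/7)/72


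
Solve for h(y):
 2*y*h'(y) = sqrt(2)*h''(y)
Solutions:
 h(y) = C1 + C2*erfi(2^(3/4)*y/2)


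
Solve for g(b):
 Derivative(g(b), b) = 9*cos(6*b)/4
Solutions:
 g(b) = C1 + 3*sin(6*b)/8


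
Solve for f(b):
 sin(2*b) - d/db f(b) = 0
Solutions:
 f(b) = C1 - cos(2*b)/2


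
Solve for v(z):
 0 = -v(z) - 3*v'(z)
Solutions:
 v(z) = C1*exp(-z/3)


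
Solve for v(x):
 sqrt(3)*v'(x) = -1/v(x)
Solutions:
 v(x) = -sqrt(C1 - 6*sqrt(3)*x)/3
 v(x) = sqrt(C1 - 6*sqrt(3)*x)/3


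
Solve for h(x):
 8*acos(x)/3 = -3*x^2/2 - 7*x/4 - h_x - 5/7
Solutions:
 h(x) = C1 - x^3/2 - 7*x^2/8 - 8*x*acos(x)/3 - 5*x/7 + 8*sqrt(1 - x^2)/3


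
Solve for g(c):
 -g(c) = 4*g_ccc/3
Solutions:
 g(c) = C3*exp(-6^(1/3)*c/2) + (C1*sin(2^(1/3)*3^(5/6)*c/4) + C2*cos(2^(1/3)*3^(5/6)*c/4))*exp(6^(1/3)*c/4)


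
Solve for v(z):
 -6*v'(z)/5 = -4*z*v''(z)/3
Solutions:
 v(z) = C1 + C2*z^(19/10)


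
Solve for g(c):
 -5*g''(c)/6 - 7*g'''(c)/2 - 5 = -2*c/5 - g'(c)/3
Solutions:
 g(c) = C1 + C2*exp(c*(-5 + sqrt(193))/42) + C3*exp(-c*(5 + sqrt(193))/42) - 3*c^2/5 + 12*c


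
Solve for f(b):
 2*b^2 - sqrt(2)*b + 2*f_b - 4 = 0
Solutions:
 f(b) = C1 - b^3/3 + sqrt(2)*b^2/4 + 2*b


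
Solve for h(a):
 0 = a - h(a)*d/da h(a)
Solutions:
 h(a) = -sqrt(C1 + a^2)
 h(a) = sqrt(C1 + a^2)


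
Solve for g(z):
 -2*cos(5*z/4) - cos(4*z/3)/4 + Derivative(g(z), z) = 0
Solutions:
 g(z) = C1 + 8*sin(5*z/4)/5 + 3*sin(4*z/3)/16


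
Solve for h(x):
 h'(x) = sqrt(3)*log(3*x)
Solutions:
 h(x) = C1 + sqrt(3)*x*log(x) - sqrt(3)*x + sqrt(3)*x*log(3)


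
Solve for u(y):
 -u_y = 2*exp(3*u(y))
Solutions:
 u(y) = log((-3^(2/3) - 3*3^(1/6)*I)*(1/(C1 + 2*y))^(1/3)/6)
 u(y) = log((-3^(2/3) + 3*3^(1/6)*I)*(1/(C1 + 2*y))^(1/3)/6)
 u(y) = log(1/(C1 + 6*y))/3


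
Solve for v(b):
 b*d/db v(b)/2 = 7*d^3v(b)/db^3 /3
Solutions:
 v(b) = C1 + Integral(C2*airyai(14^(2/3)*3^(1/3)*b/14) + C3*airybi(14^(2/3)*3^(1/3)*b/14), b)


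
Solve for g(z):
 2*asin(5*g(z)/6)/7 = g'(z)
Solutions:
 Integral(1/asin(5*_y/6), (_y, g(z))) = C1 + 2*z/7


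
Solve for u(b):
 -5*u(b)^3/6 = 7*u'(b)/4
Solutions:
 u(b) = -sqrt(42)*sqrt(-1/(C1 - 10*b))/2
 u(b) = sqrt(42)*sqrt(-1/(C1 - 10*b))/2


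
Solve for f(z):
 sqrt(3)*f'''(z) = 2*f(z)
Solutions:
 f(z) = C3*exp(2^(1/3)*3^(5/6)*z/3) + (C1*sin(6^(1/3)*z/2) + C2*cos(6^(1/3)*z/2))*exp(-2^(1/3)*3^(5/6)*z/6)


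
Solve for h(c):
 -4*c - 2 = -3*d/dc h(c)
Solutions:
 h(c) = C1 + 2*c^2/3 + 2*c/3


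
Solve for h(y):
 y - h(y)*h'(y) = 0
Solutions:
 h(y) = -sqrt(C1 + y^2)
 h(y) = sqrt(C1 + y^2)


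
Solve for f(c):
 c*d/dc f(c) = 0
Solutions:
 f(c) = C1


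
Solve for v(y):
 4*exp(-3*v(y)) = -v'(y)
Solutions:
 v(y) = log(C1 - 12*y)/3
 v(y) = log((-3^(1/3) - 3^(5/6)*I)*(C1 - 4*y)^(1/3)/2)
 v(y) = log((-3^(1/3) + 3^(5/6)*I)*(C1 - 4*y)^(1/3)/2)


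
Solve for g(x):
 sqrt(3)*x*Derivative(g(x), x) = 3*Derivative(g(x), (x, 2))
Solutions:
 g(x) = C1 + C2*erfi(sqrt(2)*3^(3/4)*x/6)


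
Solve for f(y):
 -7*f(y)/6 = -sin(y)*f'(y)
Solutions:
 f(y) = C1*(cos(y) - 1)^(7/12)/(cos(y) + 1)^(7/12)


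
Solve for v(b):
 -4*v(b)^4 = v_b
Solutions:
 v(b) = (-3^(2/3) - 3*3^(1/6)*I)*(1/(C1 + 4*b))^(1/3)/6
 v(b) = (-3^(2/3) + 3*3^(1/6)*I)*(1/(C1 + 4*b))^(1/3)/6
 v(b) = (1/(C1 + 12*b))^(1/3)


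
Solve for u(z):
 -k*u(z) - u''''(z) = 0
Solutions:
 u(z) = C1*exp(-z*(-k)^(1/4)) + C2*exp(z*(-k)^(1/4)) + C3*exp(-I*z*(-k)^(1/4)) + C4*exp(I*z*(-k)^(1/4))


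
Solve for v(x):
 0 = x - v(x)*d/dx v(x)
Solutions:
 v(x) = -sqrt(C1 + x^2)
 v(x) = sqrt(C1 + x^2)


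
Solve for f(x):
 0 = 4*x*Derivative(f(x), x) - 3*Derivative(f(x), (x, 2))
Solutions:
 f(x) = C1 + C2*erfi(sqrt(6)*x/3)


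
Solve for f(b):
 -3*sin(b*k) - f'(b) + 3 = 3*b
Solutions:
 f(b) = C1 - 3*b^2/2 + 3*b + 3*cos(b*k)/k


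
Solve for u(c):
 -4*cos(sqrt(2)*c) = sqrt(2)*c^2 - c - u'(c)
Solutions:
 u(c) = C1 + sqrt(2)*c^3/3 - c^2/2 + 2*sqrt(2)*sin(sqrt(2)*c)


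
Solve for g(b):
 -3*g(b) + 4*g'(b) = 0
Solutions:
 g(b) = C1*exp(3*b/4)


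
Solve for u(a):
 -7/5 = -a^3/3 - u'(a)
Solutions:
 u(a) = C1 - a^4/12 + 7*a/5


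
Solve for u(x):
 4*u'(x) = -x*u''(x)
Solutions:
 u(x) = C1 + C2/x^3


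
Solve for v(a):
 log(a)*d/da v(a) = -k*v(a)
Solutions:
 v(a) = C1*exp(-k*li(a))


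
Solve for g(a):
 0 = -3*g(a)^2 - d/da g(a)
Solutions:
 g(a) = 1/(C1 + 3*a)


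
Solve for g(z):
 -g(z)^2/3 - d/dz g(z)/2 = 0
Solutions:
 g(z) = 3/(C1 + 2*z)


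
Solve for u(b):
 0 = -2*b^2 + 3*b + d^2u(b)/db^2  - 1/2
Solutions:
 u(b) = C1 + C2*b + b^4/6 - b^3/2 + b^2/4


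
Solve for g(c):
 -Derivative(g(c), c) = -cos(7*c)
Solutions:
 g(c) = C1 + sin(7*c)/7


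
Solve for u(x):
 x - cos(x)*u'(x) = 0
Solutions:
 u(x) = C1 + Integral(x/cos(x), x)


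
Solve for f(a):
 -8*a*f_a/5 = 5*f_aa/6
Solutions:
 f(a) = C1 + C2*erf(2*sqrt(6)*a/5)


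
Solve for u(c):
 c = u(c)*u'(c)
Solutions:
 u(c) = -sqrt(C1 + c^2)
 u(c) = sqrt(C1 + c^2)


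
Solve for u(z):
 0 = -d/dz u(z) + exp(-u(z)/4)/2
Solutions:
 u(z) = 4*log(C1 + z/8)


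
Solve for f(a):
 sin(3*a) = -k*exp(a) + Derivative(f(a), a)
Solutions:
 f(a) = C1 + k*exp(a) - cos(3*a)/3


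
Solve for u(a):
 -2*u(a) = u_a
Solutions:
 u(a) = C1*exp(-2*a)


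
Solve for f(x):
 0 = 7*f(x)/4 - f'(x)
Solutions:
 f(x) = C1*exp(7*x/4)


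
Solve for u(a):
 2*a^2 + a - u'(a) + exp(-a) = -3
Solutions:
 u(a) = C1 + 2*a^3/3 + a^2/2 + 3*a - exp(-a)


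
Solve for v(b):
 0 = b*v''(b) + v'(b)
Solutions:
 v(b) = C1 + C2*log(b)


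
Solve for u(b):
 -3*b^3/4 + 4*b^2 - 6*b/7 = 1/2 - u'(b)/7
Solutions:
 u(b) = C1 + 21*b^4/16 - 28*b^3/3 + 3*b^2 + 7*b/2


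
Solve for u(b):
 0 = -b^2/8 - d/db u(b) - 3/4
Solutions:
 u(b) = C1 - b^3/24 - 3*b/4


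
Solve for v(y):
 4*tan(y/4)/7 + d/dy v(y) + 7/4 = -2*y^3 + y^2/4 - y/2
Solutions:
 v(y) = C1 - y^4/2 + y^3/12 - y^2/4 - 7*y/4 + 16*log(cos(y/4))/7


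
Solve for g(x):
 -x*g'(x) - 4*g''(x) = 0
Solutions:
 g(x) = C1 + C2*erf(sqrt(2)*x/4)


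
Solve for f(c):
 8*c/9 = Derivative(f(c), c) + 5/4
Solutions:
 f(c) = C1 + 4*c^2/9 - 5*c/4


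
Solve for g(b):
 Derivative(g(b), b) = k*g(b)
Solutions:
 g(b) = C1*exp(b*k)


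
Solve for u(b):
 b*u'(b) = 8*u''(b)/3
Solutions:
 u(b) = C1 + C2*erfi(sqrt(3)*b/4)


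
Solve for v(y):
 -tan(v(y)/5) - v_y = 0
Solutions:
 v(y) = -5*asin(C1*exp(-y/5)) + 5*pi
 v(y) = 5*asin(C1*exp(-y/5))


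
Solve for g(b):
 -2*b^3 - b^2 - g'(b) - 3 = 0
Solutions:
 g(b) = C1 - b^4/2 - b^3/3 - 3*b


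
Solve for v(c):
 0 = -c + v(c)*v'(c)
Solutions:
 v(c) = -sqrt(C1 + c^2)
 v(c) = sqrt(C1 + c^2)


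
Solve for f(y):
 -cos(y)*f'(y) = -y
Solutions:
 f(y) = C1 + Integral(y/cos(y), y)


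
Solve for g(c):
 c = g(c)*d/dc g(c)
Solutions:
 g(c) = -sqrt(C1 + c^2)
 g(c) = sqrt(C1 + c^2)


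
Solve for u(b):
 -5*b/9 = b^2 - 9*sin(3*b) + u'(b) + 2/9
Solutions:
 u(b) = C1 - b^3/3 - 5*b^2/18 - 2*b/9 - 3*cos(3*b)


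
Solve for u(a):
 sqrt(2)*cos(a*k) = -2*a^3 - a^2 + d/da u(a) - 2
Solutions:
 u(a) = C1 + a^4/2 + a^3/3 + 2*a + sqrt(2)*sin(a*k)/k


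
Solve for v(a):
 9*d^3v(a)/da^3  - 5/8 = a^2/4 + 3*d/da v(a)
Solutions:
 v(a) = C1 + C2*exp(-sqrt(3)*a/3) + C3*exp(sqrt(3)*a/3) - a^3/36 - 17*a/24


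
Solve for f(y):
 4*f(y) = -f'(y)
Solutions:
 f(y) = C1*exp(-4*y)


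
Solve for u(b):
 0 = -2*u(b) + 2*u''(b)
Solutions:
 u(b) = C1*exp(-b) + C2*exp(b)


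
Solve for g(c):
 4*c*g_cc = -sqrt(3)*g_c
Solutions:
 g(c) = C1 + C2*c^(1 - sqrt(3)/4)


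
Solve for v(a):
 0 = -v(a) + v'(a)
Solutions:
 v(a) = C1*exp(a)


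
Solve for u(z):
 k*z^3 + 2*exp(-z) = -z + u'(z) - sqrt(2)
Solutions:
 u(z) = C1 + k*z^4/4 + z^2/2 + sqrt(2)*z - 2*exp(-z)


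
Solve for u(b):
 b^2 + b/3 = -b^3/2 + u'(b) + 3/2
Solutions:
 u(b) = C1 + b^4/8 + b^3/3 + b^2/6 - 3*b/2


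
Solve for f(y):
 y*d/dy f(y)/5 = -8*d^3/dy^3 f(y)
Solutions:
 f(y) = C1 + Integral(C2*airyai(-5^(2/3)*y/10) + C3*airybi(-5^(2/3)*y/10), y)


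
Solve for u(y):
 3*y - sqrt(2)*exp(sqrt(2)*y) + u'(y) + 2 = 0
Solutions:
 u(y) = C1 - 3*y^2/2 - 2*y + exp(sqrt(2)*y)


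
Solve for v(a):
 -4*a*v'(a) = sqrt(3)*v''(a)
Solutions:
 v(a) = C1 + C2*erf(sqrt(2)*3^(3/4)*a/3)


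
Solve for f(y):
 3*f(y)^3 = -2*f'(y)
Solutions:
 f(y) = -sqrt(-1/(C1 - 3*y))
 f(y) = sqrt(-1/(C1 - 3*y))


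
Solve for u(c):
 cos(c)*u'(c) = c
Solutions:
 u(c) = C1 + Integral(c/cos(c), c)


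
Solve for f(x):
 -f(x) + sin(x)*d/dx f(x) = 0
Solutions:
 f(x) = C1*sqrt(cos(x) - 1)/sqrt(cos(x) + 1)


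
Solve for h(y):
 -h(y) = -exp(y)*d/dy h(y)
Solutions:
 h(y) = C1*exp(-exp(-y))


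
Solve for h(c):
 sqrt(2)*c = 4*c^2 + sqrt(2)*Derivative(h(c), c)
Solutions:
 h(c) = C1 - 2*sqrt(2)*c^3/3 + c^2/2


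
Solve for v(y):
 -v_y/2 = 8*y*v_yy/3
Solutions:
 v(y) = C1 + C2*y^(13/16)


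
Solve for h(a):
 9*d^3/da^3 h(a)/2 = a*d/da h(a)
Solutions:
 h(a) = C1 + Integral(C2*airyai(6^(1/3)*a/3) + C3*airybi(6^(1/3)*a/3), a)


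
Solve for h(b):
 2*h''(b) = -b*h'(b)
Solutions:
 h(b) = C1 + C2*erf(b/2)


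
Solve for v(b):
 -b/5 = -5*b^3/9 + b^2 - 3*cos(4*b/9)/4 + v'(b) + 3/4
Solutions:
 v(b) = C1 + 5*b^4/36 - b^3/3 - b^2/10 - 3*b/4 + 27*sin(4*b/9)/16


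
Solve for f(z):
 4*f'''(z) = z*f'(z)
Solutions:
 f(z) = C1 + Integral(C2*airyai(2^(1/3)*z/2) + C3*airybi(2^(1/3)*z/2), z)


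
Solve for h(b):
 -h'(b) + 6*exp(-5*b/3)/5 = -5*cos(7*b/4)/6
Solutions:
 h(b) = C1 + 10*sin(7*b/4)/21 - 18*exp(-5*b/3)/25


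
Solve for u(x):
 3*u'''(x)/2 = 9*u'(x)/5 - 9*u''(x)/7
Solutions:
 u(x) = C1 + C2*exp(x*(-15 + sqrt(1695))/35) + C3*exp(-x*(15 + sqrt(1695))/35)


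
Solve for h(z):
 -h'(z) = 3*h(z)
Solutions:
 h(z) = C1*exp(-3*z)


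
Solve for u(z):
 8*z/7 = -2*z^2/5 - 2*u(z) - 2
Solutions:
 u(z) = -z^2/5 - 4*z/7 - 1


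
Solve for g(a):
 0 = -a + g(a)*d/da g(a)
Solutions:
 g(a) = -sqrt(C1 + a^2)
 g(a) = sqrt(C1 + a^2)


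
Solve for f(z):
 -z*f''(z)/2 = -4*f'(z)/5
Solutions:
 f(z) = C1 + C2*z^(13/5)


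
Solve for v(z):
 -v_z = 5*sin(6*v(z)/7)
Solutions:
 5*z + 7*log(cos(6*v(z)/7) - 1)/12 - 7*log(cos(6*v(z)/7) + 1)/12 = C1


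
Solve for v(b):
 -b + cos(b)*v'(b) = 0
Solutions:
 v(b) = C1 + Integral(b/cos(b), b)


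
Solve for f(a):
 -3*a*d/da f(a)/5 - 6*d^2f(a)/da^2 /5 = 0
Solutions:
 f(a) = C1 + C2*erf(a/2)


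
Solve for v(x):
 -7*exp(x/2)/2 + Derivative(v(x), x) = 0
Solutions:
 v(x) = C1 + 7*exp(x/2)


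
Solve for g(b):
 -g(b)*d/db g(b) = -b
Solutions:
 g(b) = -sqrt(C1 + b^2)
 g(b) = sqrt(C1 + b^2)


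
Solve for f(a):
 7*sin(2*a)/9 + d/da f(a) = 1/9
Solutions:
 f(a) = C1 + a/9 + 7*cos(2*a)/18


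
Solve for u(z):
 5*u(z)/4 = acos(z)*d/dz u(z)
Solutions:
 u(z) = C1*exp(5*Integral(1/acos(z), z)/4)


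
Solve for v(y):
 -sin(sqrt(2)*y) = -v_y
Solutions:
 v(y) = C1 - sqrt(2)*cos(sqrt(2)*y)/2


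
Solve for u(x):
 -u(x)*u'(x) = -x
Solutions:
 u(x) = -sqrt(C1 + x^2)
 u(x) = sqrt(C1 + x^2)


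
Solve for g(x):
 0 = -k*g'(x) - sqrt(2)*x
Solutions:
 g(x) = C1 - sqrt(2)*x^2/(2*k)


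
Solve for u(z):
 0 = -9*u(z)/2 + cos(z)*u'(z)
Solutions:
 u(z) = C1*(sin(z) + 1)^(1/4)*(sin(z)^2 + 2*sin(z) + 1)/((sin(z) - 1)^(1/4)*(sin(z)^2 - 2*sin(z) + 1))


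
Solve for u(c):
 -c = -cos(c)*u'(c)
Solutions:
 u(c) = C1 + Integral(c/cos(c), c)


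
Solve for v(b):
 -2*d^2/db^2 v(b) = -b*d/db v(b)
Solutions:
 v(b) = C1 + C2*erfi(b/2)


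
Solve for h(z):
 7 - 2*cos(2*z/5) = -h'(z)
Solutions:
 h(z) = C1 - 7*z + 5*sin(2*z/5)


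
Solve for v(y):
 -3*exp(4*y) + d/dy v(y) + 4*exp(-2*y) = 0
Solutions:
 v(y) = C1 + 3*exp(4*y)/4 + 2*exp(-2*y)


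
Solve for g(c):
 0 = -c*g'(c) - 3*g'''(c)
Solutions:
 g(c) = C1 + Integral(C2*airyai(-3^(2/3)*c/3) + C3*airybi(-3^(2/3)*c/3), c)


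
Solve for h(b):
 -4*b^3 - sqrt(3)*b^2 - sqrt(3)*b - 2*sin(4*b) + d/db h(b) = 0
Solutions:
 h(b) = C1 + b^4 + sqrt(3)*b^3/3 + sqrt(3)*b^2/2 - cos(4*b)/2


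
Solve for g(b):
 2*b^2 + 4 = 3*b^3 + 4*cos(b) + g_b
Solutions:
 g(b) = C1 - 3*b^4/4 + 2*b^3/3 + 4*b - 4*sin(b)


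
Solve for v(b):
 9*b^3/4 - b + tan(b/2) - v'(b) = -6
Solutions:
 v(b) = C1 + 9*b^4/16 - b^2/2 + 6*b - 2*log(cos(b/2))


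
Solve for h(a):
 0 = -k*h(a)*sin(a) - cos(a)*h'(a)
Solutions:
 h(a) = C1*exp(k*log(cos(a)))


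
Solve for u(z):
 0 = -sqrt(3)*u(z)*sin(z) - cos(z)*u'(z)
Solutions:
 u(z) = C1*cos(z)^(sqrt(3))


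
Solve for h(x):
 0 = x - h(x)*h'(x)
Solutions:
 h(x) = -sqrt(C1 + x^2)
 h(x) = sqrt(C1 + x^2)


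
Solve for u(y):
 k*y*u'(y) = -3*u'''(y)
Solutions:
 u(y) = C1 + Integral(C2*airyai(3^(2/3)*y*(-k)^(1/3)/3) + C3*airybi(3^(2/3)*y*(-k)^(1/3)/3), y)


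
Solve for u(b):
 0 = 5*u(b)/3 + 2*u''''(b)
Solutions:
 u(b) = (C1*sin(10^(1/4)*3^(3/4)*b/6) + C2*cos(10^(1/4)*3^(3/4)*b/6))*exp(-10^(1/4)*3^(3/4)*b/6) + (C3*sin(10^(1/4)*3^(3/4)*b/6) + C4*cos(10^(1/4)*3^(3/4)*b/6))*exp(10^(1/4)*3^(3/4)*b/6)


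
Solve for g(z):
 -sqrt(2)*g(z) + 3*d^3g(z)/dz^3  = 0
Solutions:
 g(z) = C3*exp(2^(1/6)*3^(2/3)*z/3) + (C1*sin(6^(1/6)*z/2) + C2*cos(6^(1/6)*z/2))*exp(-2^(1/6)*3^(2/3)*z/6)


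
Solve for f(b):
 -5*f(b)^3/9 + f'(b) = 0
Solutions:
 f(b) = -3*sqrt(2)*sqrt(-1/(C1 + 5*b))/2
 f(b) = 3*sqrt(2)*sqrt(-1/(C1 + 5*b))/2


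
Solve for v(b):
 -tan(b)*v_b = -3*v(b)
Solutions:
 v(b) = C1*sin(b)^3


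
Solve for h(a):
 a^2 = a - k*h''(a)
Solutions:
 h(a) = C1 + C2*a - a^4/(12*k) + a^3/(6*k)


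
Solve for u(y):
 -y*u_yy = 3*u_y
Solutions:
 u(y) = C1 + C2/y^2


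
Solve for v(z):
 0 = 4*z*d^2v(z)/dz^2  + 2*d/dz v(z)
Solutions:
 v(z) = C1 + C2*sqrt(z)


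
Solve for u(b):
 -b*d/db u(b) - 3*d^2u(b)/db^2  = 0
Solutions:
 u(b) = C1 + C2*erf(sqrt(6)*b/6)


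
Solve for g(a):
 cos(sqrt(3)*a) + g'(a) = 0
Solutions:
 g(a) = C1 - sqrt(3)*sin(sqrt(3)*a)/3


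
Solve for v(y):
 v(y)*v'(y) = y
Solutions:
 v(y) = -sqrt(C1 + y^2)
 v(y) = sqrt(C1 + y^2)


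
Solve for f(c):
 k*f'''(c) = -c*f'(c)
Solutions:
 f(c) = C1 + Integral(C2*airyai(c*(-1/k)^(1/3)) + C3*airybi(c*(-1/k)^(1/3)), c)


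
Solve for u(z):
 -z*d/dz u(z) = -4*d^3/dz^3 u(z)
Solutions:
 u(z) = C1 + Integral(C2*airyai(2^(1/3)*z/2) + C3*airybi(2^(1/3)*z/2), z)


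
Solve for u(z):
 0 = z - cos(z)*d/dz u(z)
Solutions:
 u(z) = C1 + Integral(z/cos(z), z)


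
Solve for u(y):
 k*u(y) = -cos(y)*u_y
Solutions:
 u(y) = C1*exp(k*(log(sin(y) - 1) - log(sin(y) + 1))/2)


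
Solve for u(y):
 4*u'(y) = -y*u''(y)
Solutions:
 u(y) = C1 + C2/y^3


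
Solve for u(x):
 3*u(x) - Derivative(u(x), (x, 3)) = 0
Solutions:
 u(x) = C3*exp(3^(1/3)*x) + (C1*sin(3^(5/6)*x/2) + C2*cos(3^(5/6)*x/2))*exp(-3^(1/3)*x/2)


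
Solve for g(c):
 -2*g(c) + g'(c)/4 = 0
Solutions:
 g(c) = C1*exp(8*c)


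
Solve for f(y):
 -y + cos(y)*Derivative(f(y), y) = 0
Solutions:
 f(y) = C1 + Integral(y/cos(y), y)


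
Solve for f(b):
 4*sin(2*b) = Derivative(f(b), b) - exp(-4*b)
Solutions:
 f(b) = C1 - 2*cos(2*b) - exp(-4*b)/4


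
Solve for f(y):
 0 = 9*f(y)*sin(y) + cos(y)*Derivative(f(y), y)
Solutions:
 f(y) = C1*cos(y)^9


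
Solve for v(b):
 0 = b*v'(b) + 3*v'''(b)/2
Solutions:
 v(b) = C1 + Integral(C2*airyai(-2^(1/3)*3^(2/3)*b/3) + C3*airybi(-2^(1/3)*3^(2/3)*b/3), b)


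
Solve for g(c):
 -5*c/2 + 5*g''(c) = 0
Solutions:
 g(c) = C1 + C2*c + c^3/12


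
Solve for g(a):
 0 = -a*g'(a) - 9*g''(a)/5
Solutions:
 g(a) = C1 + C2*erf(sqrt(10)*a/6)


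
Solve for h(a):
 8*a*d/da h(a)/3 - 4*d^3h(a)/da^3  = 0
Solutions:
 h(a) = C1 + Integral(C2*airyai(2^(1/3)*3^(2/3)*a/3) + C3*airybi(2^(1/3)*3^(2/3)*a/3), a)


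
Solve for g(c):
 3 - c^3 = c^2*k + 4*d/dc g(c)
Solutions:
 g(c) = C1 - c^4/16 - c^3*k/12 + 3*c/4


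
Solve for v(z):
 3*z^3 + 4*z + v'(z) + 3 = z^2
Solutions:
 v(z) = C1 - 3*z^4/4 + z^3/3 - 2*z^2 - 3*z


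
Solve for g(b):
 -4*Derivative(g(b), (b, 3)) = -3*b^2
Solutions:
 g(b) = C1 + C2*b + C3*b^2 + b^5/80


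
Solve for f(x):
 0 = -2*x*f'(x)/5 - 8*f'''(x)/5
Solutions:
 f(x) = C1 + Integral(C2*airyai(-2^(1/3)*x/2) + C3*airybi(-2^(1/3)*x/2), x)


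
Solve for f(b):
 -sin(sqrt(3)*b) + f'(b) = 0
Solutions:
 f(b) = C1 - sqrt(3)*cos(sqrt(3)*b)/3


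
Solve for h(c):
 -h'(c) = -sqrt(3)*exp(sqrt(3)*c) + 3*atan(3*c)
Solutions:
 h(c) = C1 - 3*c*atan(3*c) + exp(sqrt(3)*c) + log(9*c^2 + 1)/2


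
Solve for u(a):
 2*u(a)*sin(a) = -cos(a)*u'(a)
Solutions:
 u(a) = C1*cos(a)^2


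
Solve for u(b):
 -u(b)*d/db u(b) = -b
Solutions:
 u(b) = -sqrt(C1 + b^2)
 u(b) = sqrt(C1 + b^2)


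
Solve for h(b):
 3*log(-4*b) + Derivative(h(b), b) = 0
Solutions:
 h(b) = C1 - 3*b*log(-b) + 3*b*(1 - 2*log(2))


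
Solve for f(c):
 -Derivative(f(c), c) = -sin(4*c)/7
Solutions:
 f(c) = C1 - cos(4*c)/28


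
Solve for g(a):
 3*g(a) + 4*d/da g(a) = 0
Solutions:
 g(a) = C1*exp(-3*a/4)


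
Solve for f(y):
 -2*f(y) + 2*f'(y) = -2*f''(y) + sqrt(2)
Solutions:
 f(y) = C1*exp(y*(-1 + sqrt(5))/2) + C2*exp(-y*(1 + sqrt(5))/2) - sqrt(2)/2


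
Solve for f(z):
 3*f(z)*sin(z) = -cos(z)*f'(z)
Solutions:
 f(z) = C1*cos(z)^3


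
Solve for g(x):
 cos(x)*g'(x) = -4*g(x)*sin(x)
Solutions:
 g(x) = C1*cos(x)^4


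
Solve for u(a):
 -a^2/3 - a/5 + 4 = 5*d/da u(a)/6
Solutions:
 u(a) = C1 - 2*a^3/15 - 3*a^2/25 + 24*a/5


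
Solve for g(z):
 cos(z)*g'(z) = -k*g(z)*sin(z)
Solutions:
 g(z) = C1*exp(k*log(cos(z)))


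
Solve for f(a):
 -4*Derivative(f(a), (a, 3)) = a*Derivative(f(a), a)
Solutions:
 f(a) = C1 + Integral(C2*airyai(-2^(1/3)*a/2) + C3*airybi(-2^(1/3)*a/2), a)


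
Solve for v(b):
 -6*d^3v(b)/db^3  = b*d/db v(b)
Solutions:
 v(b) = C1 + Integral(C2*airyai(-6^(2/3)*b/6) + C3*airybi(-6^(2/3)*b/6), b)


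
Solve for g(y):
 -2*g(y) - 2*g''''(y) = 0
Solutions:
 g(y) = (C1*sin(sqrt(2)*y/2) + C2*cos(sqrt(2)*y/2))*exp(-sqrt(2)*y/2) + (C3*sin(sqrt(2)*y/2) + C4*cos(sqrt(2)*y/2))*exp(sqrt(2)*y/2)


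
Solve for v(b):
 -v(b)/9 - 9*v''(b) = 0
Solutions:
 v(b) = C1*sin(b/9) + C2*cos(b/9)


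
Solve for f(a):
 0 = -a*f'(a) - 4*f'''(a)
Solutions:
 f(a) = C1 + Integral(C2*airyai(-2^(1/3)*a/2) + C3*airybi(-2^(1/3)*a/2), a)


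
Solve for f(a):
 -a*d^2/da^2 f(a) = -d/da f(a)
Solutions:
 f(a) = C1 + C2*a^2


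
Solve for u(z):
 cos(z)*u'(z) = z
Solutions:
 u(z) = C1 + Integral(z/cos(z), z)


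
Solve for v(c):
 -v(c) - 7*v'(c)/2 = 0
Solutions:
 v(c) = C1*exp(-2*c/7)


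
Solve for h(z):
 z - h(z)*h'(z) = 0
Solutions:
 h(z) = -sqrt(C1 + z^2)
 h(z) = sqrt(C1 + z^2)


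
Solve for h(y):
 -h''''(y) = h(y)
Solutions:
 h(y) = (C1*sin(sqrt(2)*y/2) + C2*cos(sqrt(2)*y/2))*exp(-sqrt(2)*y/2) + (C3*sin(sqrt(2)*y/2) + C4*cos(sqrt(2)*y/2))*exp(sqrt(2)*y/2)


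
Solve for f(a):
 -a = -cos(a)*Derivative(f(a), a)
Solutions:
 f(a) = C1 + Integral(a/cos(a), a)


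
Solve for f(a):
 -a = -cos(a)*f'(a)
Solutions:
 f(a) = C1 + Integral(a/cos(a), a)


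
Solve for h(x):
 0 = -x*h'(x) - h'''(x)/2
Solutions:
 h(x) = C1 + Integral(C2*airyai(-2^(1/3)*x) + C3*airybi(-2^(1/3)*x), x)


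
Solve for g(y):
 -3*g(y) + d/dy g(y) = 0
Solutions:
 g(y) = C1*exp(3*y)


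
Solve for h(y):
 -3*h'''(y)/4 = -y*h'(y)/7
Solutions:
 h(y) = C1 + Integral(C2*airyai(42^(2/3)*y/21) + C3*airybi(42^(2/3)*y/21), y)


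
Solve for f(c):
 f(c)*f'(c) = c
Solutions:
 f(c) = -sqrt(C1 + c^2)
 f(c) = sqrt(C1 + c^2)


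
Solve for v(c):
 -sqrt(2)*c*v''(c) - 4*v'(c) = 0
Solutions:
 v(c) = C1 + C2*c^(1 - 2*sqrt(2))


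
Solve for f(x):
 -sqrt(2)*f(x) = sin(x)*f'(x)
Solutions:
 f(x) = C1*(cos(x) + 1)^(sqrt(2)/2)/(cos(x) - 1)^(sqrt(2)/2)


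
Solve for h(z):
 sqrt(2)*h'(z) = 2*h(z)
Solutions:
 h(z) = C1*exp(sqrt(2)*z)


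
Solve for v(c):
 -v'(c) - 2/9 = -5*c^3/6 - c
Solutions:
 v(c) = C1 + 5*c^4/24 + c^2/2 - 2*c/9


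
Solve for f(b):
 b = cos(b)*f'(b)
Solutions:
 f(b) = C1 + Integral(b/cos(b), b)


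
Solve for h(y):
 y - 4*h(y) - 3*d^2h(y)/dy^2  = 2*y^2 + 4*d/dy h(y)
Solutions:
 h(y) = -y^2/2 + 5*y/4 + (C1*sin(2*sqrt(2)*y/3) + C2*cos(2*sqrt(2)*y/3))*exp(-2*y/3) - 1/2


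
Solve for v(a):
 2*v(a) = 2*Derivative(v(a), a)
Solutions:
 v(a) = C1*exp(a)


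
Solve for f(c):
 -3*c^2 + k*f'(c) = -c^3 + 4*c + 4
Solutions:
 f(c) = C1 - c^4/(4*k) + c^3/k + 2*c^2/k + 4*c/k


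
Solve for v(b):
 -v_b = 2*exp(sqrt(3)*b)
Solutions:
 v(b) = C1 - 2*sqrt(3)*exp(sqrt(3)*b)/3


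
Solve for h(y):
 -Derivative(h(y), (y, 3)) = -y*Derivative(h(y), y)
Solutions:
 h(y) = C1 + Integral(C2*airyai(y) + C3*airybi(y), y)


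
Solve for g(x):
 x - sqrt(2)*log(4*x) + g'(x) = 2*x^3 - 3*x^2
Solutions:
 g(x) = C1 + x^4/2 - x^3 - x^2/2 + sqrt(2)*x*log(x) - sqrt(2)*x + 2*sqrt(2)*x*log(2)


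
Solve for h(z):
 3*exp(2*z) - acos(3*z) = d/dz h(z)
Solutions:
 h(z) = C1 - z*acos(3*z) + sqrt(1 - 9*z^2)/3 + 3*exp(2*z)/2


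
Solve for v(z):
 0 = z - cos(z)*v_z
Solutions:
 v(z) = C1 + Integral(z/cos(z), z)


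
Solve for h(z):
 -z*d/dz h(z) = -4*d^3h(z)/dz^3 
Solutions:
 h(z) = C1 + Integral(C2*airyai(2^(1/3)*z/2) + C3*airybi(2^(1/3)*z/2), z)


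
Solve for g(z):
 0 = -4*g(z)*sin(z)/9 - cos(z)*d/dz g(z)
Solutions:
 g(z) = C1*cos(z)^(4/9)


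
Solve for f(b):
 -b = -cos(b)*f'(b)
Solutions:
 f(b) = C1 + Integral(b/cos(b), b)


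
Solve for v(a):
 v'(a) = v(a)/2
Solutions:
 v(a) = C1*exp(a/2)


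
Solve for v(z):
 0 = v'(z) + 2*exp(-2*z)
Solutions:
 v(z) = C1 + exp(-2*z)


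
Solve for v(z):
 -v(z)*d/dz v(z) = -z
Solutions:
 v(z) = -sqrt(C1 + z^2)
 v(z) = sqrt(C1 + z^2)


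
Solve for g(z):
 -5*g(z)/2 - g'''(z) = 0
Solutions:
 g(z) = C3*exp(-2^(2/3)*5^(1/3)*z/2) + (C1*sin(2^(2/3)*sqrt(3)*5^(1/3)*z/4) + C2*cos(2^(2/3)*sqrt(3)*5^(1/3)*z/4))*exp(2^(2/3)*5^(1/3)*z/4)


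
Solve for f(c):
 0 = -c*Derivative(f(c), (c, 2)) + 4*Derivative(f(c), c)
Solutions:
 f(c) = C1 + C2*c^5


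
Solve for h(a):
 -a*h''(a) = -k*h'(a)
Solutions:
 h(a) = C1 + a^(re(k) + 1)*(C2*sin(log(a)*Abs(im(k))) + C3*cos(log(a)*im(k)))


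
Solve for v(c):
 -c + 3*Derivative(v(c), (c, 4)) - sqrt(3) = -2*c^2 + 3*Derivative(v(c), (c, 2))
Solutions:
 v(c) = C1 + C2*c + C3*exp(-c) + C4*exp(c) + c^4/18 - c^3/18 + c^2*(4 - sqrt(3))/6


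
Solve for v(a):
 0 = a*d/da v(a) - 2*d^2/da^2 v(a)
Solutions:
 v(a) = C1 + C2*erfi(a/2)


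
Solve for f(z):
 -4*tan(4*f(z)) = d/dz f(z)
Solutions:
 f(z) = -asin(C1*exp(-16*z))/4 + pi/4
 f(z) = asin(C1*exp(-16*z))/4


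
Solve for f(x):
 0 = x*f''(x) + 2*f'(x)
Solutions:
 f(x) = C1 + C2/x


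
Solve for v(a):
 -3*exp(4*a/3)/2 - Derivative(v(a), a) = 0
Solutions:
 v(a) = C1 - 9*exp(4*a/3)/8


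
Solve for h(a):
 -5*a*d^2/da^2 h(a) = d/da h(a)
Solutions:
 h(a) = C1 + C2*a^(4/5)


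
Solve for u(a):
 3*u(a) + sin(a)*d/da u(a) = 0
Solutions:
 u(a) = C1*(cos(a) + 1)^(3/2)/(cos(a) - 1)^(3/2)


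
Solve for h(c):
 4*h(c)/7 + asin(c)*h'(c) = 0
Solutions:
 h(c) = C1*exp(-4*Integral(1/asin(c), c)/7)


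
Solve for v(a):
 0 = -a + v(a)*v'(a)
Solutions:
 v(a) = -sqrt(C1 + a^2)
 v(a) = sqrt(C1 + a^2)


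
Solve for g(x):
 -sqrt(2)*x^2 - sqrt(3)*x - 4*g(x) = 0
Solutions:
 g(x) = x*(-sqrt(2)*x - sqrt(3))/4


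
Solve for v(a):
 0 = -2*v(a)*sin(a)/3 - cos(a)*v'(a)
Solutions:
 v(a) = C1*cos(a)^(2/3)


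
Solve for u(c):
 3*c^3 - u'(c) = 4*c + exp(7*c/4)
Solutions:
 u(c) = C1 + 3*c^4/4 - 2*c^2 - 4*exp(7*c/4)/7


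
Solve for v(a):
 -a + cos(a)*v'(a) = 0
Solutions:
 v(a) = C1 + Integral(a/cos(a), a)


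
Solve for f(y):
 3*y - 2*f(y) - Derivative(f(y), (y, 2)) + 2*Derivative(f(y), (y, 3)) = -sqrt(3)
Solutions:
 f(y) = C1*exp(y*(-(6*sqrt(330) + 109)^(1/3) - 1/(6*sqrt(330) + 109)^(1/3) + 2)/12)*sin(sqrt(3)*y*(-(6*sqrt(330) + 109)^(1/3) + (6*sqrt(330) + 109)^(-1/3))/12) + C2*exp(y*(-(6*sqrt(330) + 109)^(1/3) - 1/(6*sqrt(330) + 109)^(1/3) + 2)/12)*cos(sqrt(3)*y*(-(6*sqrt(330) + 109)^(1/3) + (6*sqrt(330) + 109)^(-1/3))/12) + C3*exp(y*((6*sqrt(330) + 109)^(-1/3) + 1 + (6*sqrt(330) + 109)^(1/3))/6) + 3*y/2 + sqrt(3)/2


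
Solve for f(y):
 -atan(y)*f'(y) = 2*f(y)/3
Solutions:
 f(y) = C1*exp(-2*Integral(1/atan(y), y)/3)


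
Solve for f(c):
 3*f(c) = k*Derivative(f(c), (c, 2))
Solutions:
 f(c) = C1*exp(-sqrt(3)*c*sqrt(1/k)) + C2*exp(sqrt(3)*c*sqrt(1/k))


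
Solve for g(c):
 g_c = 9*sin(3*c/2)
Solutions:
 g(c) = C1 - 6*cos(3*c/2)


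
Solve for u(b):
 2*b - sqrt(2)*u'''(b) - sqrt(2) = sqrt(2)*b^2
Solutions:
 u(b) = C1 + C2*b + C3*b^2 - b^5/60 + sqrt(2)*b^4/24 - b^3/6


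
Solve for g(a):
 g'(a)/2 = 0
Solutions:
 g(a) = C1


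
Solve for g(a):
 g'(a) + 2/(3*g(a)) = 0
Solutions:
 g(a) = -sqrt(C1 - 12*a)/3
 g(a) = sqrt(C1 - 12*a)/3


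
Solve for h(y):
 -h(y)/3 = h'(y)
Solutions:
 h(y) = C1*exp(-y/3)


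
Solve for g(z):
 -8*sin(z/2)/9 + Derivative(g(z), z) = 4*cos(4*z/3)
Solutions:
 g(z) = C1 + 3*sin(4*z/3) - 16*cos(z/2)/9


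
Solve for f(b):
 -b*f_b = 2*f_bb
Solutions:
 f(b) = C1 + C2*erf(b/2)


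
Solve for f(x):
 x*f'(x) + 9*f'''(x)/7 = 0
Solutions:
 f(x) = C1 + Integral(C2*airyai(-21^(1/3)*x/3) + C3*airybi(-21^(1/3)*x/3), x)


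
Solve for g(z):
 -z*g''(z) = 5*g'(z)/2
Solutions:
 g(z) = C1 + C2/z^(3/2)


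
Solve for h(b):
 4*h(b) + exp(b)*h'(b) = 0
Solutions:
 h(b) = C1*exp(4*exp(-b))


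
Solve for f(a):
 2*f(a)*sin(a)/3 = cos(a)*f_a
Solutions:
 f(a) = C1/cos(a)^(2/3)


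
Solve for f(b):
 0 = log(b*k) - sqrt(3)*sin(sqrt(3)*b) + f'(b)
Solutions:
 f(b) = C1 - b*log(b*k) + b - cos(sqrt(3)*b)


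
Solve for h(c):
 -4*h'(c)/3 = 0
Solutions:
 h(c) = C1


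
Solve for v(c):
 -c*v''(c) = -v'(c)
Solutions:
 v(c) = C1 + C2*c^2


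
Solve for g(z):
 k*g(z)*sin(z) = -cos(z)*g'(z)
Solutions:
 g(z) = C1*exp(k*log(cos(z)))


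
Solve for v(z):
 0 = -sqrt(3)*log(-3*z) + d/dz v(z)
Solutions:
 v(z) = C1 + sqrt(3)*z*log(-z) + sqrt(3)*z*(-1 + log(3))


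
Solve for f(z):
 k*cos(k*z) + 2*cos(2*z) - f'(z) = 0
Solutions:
 f(z) = C1 + sin(2*z) + sin(k*z)


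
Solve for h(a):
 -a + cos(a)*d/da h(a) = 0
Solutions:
 h(a) = C1 + Integral(a/cos(a), a)


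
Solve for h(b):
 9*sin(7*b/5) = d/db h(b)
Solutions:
 h(b) = C1 - 45*cos(7*b/5)/7


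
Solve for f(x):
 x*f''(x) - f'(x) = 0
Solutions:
 f(x) = C1 + C2*x^2


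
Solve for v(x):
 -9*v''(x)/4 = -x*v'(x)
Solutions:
 v(x) = C1 + C2*erfi(sqrt(2)*x/3)


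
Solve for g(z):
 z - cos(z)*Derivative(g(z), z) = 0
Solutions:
 g(z) = C1 + Integral(z/cos(z), z)


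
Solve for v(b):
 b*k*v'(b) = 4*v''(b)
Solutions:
 v(b) = Piecewise((-sqrt(2)*sqrt(pi)*C1*erf(sqrt(2)*b*sqrt(-k)/4)/sqrt(-k) - C2, (k > 0) | (k < 0)), (-C1*b - C2, True))


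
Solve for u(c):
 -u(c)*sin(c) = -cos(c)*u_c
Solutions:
 u(c) = C1/cos(c)


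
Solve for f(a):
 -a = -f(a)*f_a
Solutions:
 f(a) = -sqrt(C1 + a^2)
 f(a) = sqrt(C1 + a^2)


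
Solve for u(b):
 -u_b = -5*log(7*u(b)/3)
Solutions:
 Integral(1/(-log(_y) - log(7) + log(3)), (_y, u(b)))/5 = C1 - b


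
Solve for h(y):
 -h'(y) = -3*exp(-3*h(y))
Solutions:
 h(y) = log(C1 + 9*y)/3
 h(y) = log((-3^(1/3) - 3^(5/6)*I)*(C1 + 3*y)^(1/3)/2)
 h(y) = log((-3^(1/3) + 3^(5/6)*I)*(C1 + 3*y)^(1/3)/2)


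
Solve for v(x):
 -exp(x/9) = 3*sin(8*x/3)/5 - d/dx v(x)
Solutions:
 v(x) = C1 + 9*exp(x/9) - 9*cos(8*x/3)/40


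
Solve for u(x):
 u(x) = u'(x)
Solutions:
 u(x) = C1*exp(x)


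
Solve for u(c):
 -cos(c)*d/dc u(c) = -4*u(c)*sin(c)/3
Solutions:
 u(c) = C1/cos(c)^(4/3)


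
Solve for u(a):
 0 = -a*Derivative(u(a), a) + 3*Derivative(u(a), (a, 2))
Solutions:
 u(a) = C1 + C2*erfi(sqrt(6)*a/6)


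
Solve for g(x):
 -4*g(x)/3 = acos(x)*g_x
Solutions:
 g(x) = C1*exp(-4*Integral(1/acos(x), x)/3)


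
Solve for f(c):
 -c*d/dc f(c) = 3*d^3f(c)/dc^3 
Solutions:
 f(c) = C1 + Integral(C2*airyai(-3^(2/3)*c/3) + C3*airybi(-3^(2/3)*c/3), c)


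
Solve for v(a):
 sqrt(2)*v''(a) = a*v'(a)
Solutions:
 v(a) = C1 + C2*erfi(2^(1/4)*a/2)


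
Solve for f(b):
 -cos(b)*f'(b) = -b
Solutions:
 f(b) = C1 + Integral(b/cos(b), b)
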